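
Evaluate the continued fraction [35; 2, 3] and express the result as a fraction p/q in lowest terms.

Build up convergents one term at a time:
a_0 = 35: 35/1
a_1 = 2: 71/2
a_2 = 3: 248/7

248/7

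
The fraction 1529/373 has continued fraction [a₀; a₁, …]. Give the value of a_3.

3

⌊1529/373⌋ = 4, remainder 37
⌊373/37⌋ = 10, remainder 3
⌊37/3⌋ = 12, remainder 1
⌊3/1⌋ = 3, remainder 0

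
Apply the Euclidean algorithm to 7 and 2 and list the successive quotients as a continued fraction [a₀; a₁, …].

[3; 2]

⌊7/2⌋ = 3, remainder 1
⌊2/1⌋ = 2, remainder 0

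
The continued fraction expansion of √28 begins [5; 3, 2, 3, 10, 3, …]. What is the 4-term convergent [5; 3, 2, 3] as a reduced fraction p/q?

127/24

Build up convergents one term at a time:
a_0 = 5: 5/1
a_1 = 3: 16/3
a_2 = 2: 37/7
a_3 = 3: 127/24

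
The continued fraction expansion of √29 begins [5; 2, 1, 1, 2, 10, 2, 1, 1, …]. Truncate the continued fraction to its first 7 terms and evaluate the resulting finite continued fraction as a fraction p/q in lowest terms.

Use the convergent recurrence hₖ = aₖ·hₖ₋₁ + hₖ₋₂ (and likewise for the denominators kₖ):
a_0 = 5: 5/1
a_1 = 2: 11/2
a_2 = 1: 16/3
a_3 = 1: 27/5
a_4 = 2: 70/13
a_5 = 10: 727/135
a_6 = 2: 1524/283

1524/283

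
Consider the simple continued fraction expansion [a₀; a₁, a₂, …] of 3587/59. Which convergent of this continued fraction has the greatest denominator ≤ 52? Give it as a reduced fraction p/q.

304/5

a_0 = 60: 60/1  (≤ bound)
a_1 = 1: 61/1  (≤ bound)
a_2 = 3: 243/4  (≤ bound)
a_3 = 1: 304/5  (≤ bound)
a_4 = 11: 3587/59  (> 52, stop)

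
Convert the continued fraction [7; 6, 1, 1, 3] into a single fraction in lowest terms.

a_0 = 7: 7/1
a_1 = 6: 43/6
a_2 = 1: 50/7
a_3 = 1: 93/13
a_4 = 3: 329/46

329/46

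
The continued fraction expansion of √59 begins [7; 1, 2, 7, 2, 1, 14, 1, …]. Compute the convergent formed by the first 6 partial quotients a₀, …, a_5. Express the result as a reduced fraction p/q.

530/69

Collapse the nested fraction from the inside out:
Start with 1.
2 + 1/(1/1) = 2 + 1/1 = 3/1
7 + 1/(3/1) = 7 + 1/3 = 22/3
2 + 1/(22/3) = 2 + 3/22 = 47/22
1 + 1/(47/22) = 1 + 22/47 = 69/47
7 + 1/(69/47) = 7 + 47/69 = 530/69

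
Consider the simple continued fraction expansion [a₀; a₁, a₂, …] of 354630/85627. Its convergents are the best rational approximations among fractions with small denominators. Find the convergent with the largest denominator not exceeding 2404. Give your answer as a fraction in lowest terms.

1375/332

List convergents until the denominator exceeds the bound:
a_0 = 4: 4/1  (≤ bound)
a_1 = 7: 29/7  (≤ bound)
a_2 = 15: 439/106  (≤ bound)
a_3 = 1: 468/113  (≤ bound)
a_4 = 2: 1375/332  (≤ bound)
a_5 = 7: 10093/2437  (> 2404, stop)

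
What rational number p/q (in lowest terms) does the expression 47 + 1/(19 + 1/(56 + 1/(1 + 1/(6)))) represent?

Start with 6.
1 + 1/(6/1) = 1 + 1/6 = 7/6
56 + 1/(7/6) = 56 + 6/7 = 398/7
19 + 1/(398/7) = 19 + 7/398 = 7569/398
47 + 1/(7569/398) = 47 + 398/7569 = 356141/7569

356141/7569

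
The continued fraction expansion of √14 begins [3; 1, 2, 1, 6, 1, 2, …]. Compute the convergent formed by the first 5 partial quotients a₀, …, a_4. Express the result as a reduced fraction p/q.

101/27

Work from the innermost term outward:
Start with 6.
1 + 1/(6/1) = 1 + 1/6 = 7/6
2 + 1/(7/6) = 2 + 6/7 = 20/7
1 + 1/(20/7) = 1 + 7/20 = 27/20
3 + 1/(27/20) = 3 + 20/27 = 101/27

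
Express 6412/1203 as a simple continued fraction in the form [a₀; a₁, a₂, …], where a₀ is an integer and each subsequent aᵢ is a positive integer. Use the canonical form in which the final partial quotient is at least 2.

[5; 3, 33, 12]

⌊6412/1203⌋ = 5, remainder 397
⌊1203/397⌋ = 3, remainder 12
⌊397/12⌋ = 33, remainder 1
⌊12/1⌋ = 12, remainder 0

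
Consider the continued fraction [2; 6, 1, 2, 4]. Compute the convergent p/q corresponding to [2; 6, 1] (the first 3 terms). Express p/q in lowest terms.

15/7

a_0 = 2: 2/1
a_1 = 6: 13/6
a_2 = 1: 15/7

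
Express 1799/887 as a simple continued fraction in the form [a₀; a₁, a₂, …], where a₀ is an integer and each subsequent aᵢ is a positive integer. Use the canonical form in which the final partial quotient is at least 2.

[2; 35, 2, 12]

1799 ÷ 887 → quotient 2, remainder 25
887 ÷ 25 → quotient 35, remainder 12
25 ÷ 12 → quotient 2, remainder 1
12 ÷ 1 → quotient 12, remainder 0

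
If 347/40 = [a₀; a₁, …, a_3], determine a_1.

347 ÷ 40 → quotient 8, remainder 27
40 ÷ 27 → quotient 1, remainder 13

1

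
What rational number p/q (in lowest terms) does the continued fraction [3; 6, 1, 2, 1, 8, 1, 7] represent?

Start with 7.
1 + 1/(7/1) = 1 + 1/7 = 8/7
8 + 1/(8/7) = 8 + 7/8 = 71/8
1 + 1/(71/8) = 1 + 8/71 = 79/71
2 + 1/(79/71) = 2 + 71/79 = 229/79
1 + 1/(229/79) = 1 + 79/229 = 308/229
6 + 1/(308/229) = 6 + 229/308 = 2077/308
3 + 1/(2077/308) = 3 + 308/2077 = 6539/2077

6539/2077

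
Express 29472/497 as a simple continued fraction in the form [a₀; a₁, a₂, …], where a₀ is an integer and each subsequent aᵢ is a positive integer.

[59; 3, 2, 1, 49]

⌊29472/497⌋ = 59, remainder 149
⌊497/149⌋ = 3, remainder 50
⌊149/50⌋ = 2, remainder 49
⌊50/49⌋ = 1, remainder 1
⌊49/1⌋ = 49, remainder 0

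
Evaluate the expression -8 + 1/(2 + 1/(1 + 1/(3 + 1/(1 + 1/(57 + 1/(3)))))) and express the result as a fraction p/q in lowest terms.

Starting at the tail and folding back:
Start with 3.
57 + 1/(3/1) = 57 + 1/3 = 172/3
1 + 1/(172/3) = 1 + 3/172 = 175/172
3 + 1/(175/172) = 3 + 172/175 = 697/175
1 + 1/(697/175) = 1 + 175/697 = 872/697
2 + 1/(872/697) = 2 + 697/872 = 2441/872
-8 + 1/(2441/872) = -8 + 872/2441 = -18656/2441

-18656/2441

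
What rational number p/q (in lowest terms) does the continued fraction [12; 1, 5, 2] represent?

167/13

a_0 = 12: 12/1
a_1 = 1: 13/1
a_2 = 5: 77/6
a_3 = 2: 167/13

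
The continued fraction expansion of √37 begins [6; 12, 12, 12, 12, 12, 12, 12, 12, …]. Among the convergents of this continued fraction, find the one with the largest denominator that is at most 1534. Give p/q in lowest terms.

List convergents until the denominator exceeds the bound:
a_0 = 6: 6/1  (≤ bound)
a_1 = 12: 73/12  (≤ bound)
a_2 = 12: 882/145  (≤ bound)
a_3 = 12: 10657/1752  (> 1534, stop)

882/145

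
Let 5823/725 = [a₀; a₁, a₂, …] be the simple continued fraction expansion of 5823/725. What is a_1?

31

5823 = 8·725 + 23, so a_0 = 8
725 = 31·23 + 12, so a_1 = 31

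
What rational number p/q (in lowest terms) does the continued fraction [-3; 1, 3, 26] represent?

Start with 26.
3 + 1/(26/1) = 3 + 1/26 = 79/26
1 + 1/(79/26) = 1 + 26/79 = 105/79
-3 + 1/(105/79) = -3 + 79/105 = -236/105

-236/105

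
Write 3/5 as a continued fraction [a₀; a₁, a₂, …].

[0; 1, 1, 2]

3 = 0·5 + 3, so a_0 = 0
5 = 1·3 + 2, so a_1 = 1
3 = 1·2 + 1, so a_2 = 1
2 = 2·1 + 0, so a_3 = 2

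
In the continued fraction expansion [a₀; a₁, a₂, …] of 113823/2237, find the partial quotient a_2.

7

Apply division with remainder until the remainder is 0:
113823 = 50·2237 + 1973, so a_0 = 50
2237 = 1·1973 + 264, so a_1 = 1
1973 = 7·264 + 125, so a_2 = 7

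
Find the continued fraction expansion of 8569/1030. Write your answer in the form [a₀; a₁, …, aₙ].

8569 ÷ 1030 → quotient 8, remainder 329
1030 ÷ 329 → quotient 3, remainder 43
329 ÷ 43 → quotient 7, remainder 28
43 ÷ 28 → quotient 1, remainder 15
28 ÷ 15 → quotient 1, remainder 13
15 ÷ 13 → quotient 1, remainder 2
13 ÷ 2 → quotient 6, remainder 1
2 ÷ 1 → quotient 2, remainder 0

[8; 3, 7, 1, 1, 1, 6, 2]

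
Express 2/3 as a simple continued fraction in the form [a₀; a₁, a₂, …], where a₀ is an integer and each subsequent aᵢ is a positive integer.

Repeatedly divide and take the remainder:
⌊2/3⌋ = 0, remainder 2
⌊3/2⌋ = 1, remainder 1
⌊2/1⌋ = 2, remainder 0

[0; 1, 2]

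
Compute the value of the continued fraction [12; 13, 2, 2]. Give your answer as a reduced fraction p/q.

809/67

Starting at the tail and folding back:
Start with 2.
2 + 1/(2/1) = 2 + 1/2 = 5/2
13 + 1/(5/2) = 13 + 2/5 = 67/5
12 + 1/(67/5) = 12 + 5/67 = 809/67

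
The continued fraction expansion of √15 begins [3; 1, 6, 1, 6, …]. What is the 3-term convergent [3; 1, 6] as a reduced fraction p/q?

27/7

a_0 = 3: 3/1
a_1 = 1: 4/1
a_2 = 6: 27/7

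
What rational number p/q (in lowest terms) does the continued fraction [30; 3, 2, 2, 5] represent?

Build up convergents one term at a time:
a_0 = 30: 30/1
a_1 = 3: 91/3
a_2 = 2: 212/7
a_3 = 2: 515/17
a_4 = 5: 2787/92

2787/92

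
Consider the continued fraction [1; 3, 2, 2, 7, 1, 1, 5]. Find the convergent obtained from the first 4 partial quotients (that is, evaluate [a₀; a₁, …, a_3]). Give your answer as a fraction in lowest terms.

a_0 = 1: 1/1
a_1 = 3: 4/3
a_2 = 2: 9/7
a_3 = 2: 22/17

22/17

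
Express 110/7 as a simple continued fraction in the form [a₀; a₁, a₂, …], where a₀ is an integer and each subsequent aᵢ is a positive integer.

⌊110/7⌋ = 15, remainder 5
⌊7/5⌋ = 1, remainder 2
⌊5/2⌋ = 2, remainder 1
⌊2/1⌋ = 2, remainder 0

[15; 1, 2, 2]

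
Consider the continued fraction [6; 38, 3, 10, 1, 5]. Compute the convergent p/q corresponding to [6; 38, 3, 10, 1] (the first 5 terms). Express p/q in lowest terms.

7852/1303

Start with 1.
10 + 1/(1/1) = 10 + 1/1 = 11/1
3 + 1/(11/1) = 3 + 1/11 = 34/11
38 + 1/(34/11) = 38 + 11/34 = 1303/34
6 + 1/(1303/34) = 6 + 34/1303 = 7852/1303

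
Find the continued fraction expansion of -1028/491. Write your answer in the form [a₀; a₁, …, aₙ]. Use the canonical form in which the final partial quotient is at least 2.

⌊-1028/491⌋ = -3, remainder 445
⌊491/445⌋ = 1, remainder 46
⌊445/46⌋ = 9, remainder 31
⌊46/31⌋ = 1, remainder 15
⌊31/15⌋ = 2, remainder 1
⌊15/1⌋ = 15, remainder 0

[-3; 1, 9, 1, 2, 15]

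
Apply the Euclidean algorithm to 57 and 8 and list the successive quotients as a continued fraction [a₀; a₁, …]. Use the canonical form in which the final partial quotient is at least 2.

Repeatedly divide and take the remainder:
57 ÷ 8 → quotient 7, remainder 1
8 ÷ 1 → quotient 8, remainder 0

[7; 8]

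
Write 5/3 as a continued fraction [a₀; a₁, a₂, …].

[1; 1, 2]

⌊5/3⌋ = 1, remainder 2
⌊3/2⌋ = 1, remainder 1
⌊2/1⌋ = 2, remainder 0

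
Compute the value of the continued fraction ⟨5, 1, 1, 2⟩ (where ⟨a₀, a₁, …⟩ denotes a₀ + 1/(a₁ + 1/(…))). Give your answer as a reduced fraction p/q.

28/5

Start with 2.
1 + 1/(2/1) = 1 + 1/2 = 3/2
1 + 1/(3/2) = 1 + 2/3 = 5/3
5 + 1/(5/3) = 5 + 3/5 = 28/5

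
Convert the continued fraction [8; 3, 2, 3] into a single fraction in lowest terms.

199/24

Work from the innermost term outward:
Start with 3.
2 + 1/(3/1) = 2 + 1/3 = 7/3
3 + 1/(7/3) = 3 + 3/7 = 24/7
8 + 1/(24/7) = 8 + 7/24 = 199/24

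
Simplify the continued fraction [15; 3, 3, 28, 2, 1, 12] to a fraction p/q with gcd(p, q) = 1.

Start with 12.
1 + 1/(12/1) = 1 + 1/12 = 13/12
2 + 1/(13/12) = 2 + 12/13 = 38/13
28 + 1/(38/13) = 28 + 13/38 = 1077/38
3 + 1/(1077/38) = 3 + 38/1077 = 3269/1077
3 + 1/(3269/1077) = 3 + 1077/3269 = 10884/3269
15 + 1/(10884/3269) = 15 + 3269/10884 = 166529/10884

166529/10884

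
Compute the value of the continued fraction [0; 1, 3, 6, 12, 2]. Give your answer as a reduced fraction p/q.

481/633

a_0 = 0: 0/1
a_1 = 1: 1/1
a_2 = 3: 3/4
a_3 = 6: 19/25
a_4 = 12: 231/304
a_5 = 2: 481/633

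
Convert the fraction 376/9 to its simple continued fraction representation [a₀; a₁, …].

[41; 1, 3, 2]

376 = 41·9 + 7, so a_0 = 41
9 = 1·7 + 2, so a_1 = 1
7 = 3·2 + 1, so a_2 = 3
2 = 2·1 + 0, so a_3 = 2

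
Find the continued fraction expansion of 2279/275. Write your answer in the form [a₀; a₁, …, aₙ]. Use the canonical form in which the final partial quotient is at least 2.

[8; 3, 2, 12, 1, 2]

⌊2279/275⌋ = 8, remainder 79
⌊275/79⌋ = 3, remainder 38
⌊79/38⌋ = 2, remainder 3
⌊38/3⌋ = 12, remainder 2
⌊3/2⌋ = 1, remainder 1
⌊2/1⌋ = 2, remainder 0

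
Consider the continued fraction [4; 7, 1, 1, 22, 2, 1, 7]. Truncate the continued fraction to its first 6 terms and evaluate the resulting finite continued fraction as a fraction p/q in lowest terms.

2856/691

Collapse the nested fraction from the inside out:
Start with 2.
22 + 1/(2/1) = 22 + 1/2 = 45/2
1 + 1/(45/2) = 1 + 2/45 = 47/45
1 + 1/(47/45) = 1 + 45/47 = 92/47
7 + 1/(92/47) = 7 + 47/92 = 691/92
4 + 1/(691/92) = 4 + 92/691 = 2856/691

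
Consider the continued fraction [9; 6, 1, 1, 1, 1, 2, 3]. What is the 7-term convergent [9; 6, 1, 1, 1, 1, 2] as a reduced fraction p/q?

787/86

Collapse the nested fraction from the inside out:
Start with 2.
1 + 1/(2/1) = 1 + 1/2 = 3/2
1 + 1/(3/2) = 1 + 2/3 = 5/3
1 + 1/(5/3) = 1 + 3/5 = 8/5
1 + 1/(8/5) = 1 + 5/8 = 13/8
6 + 1/(13/8) = 6 + 8/13 = 86/13
9 + 1/(86/13) = 9 + 13/86 = 787/86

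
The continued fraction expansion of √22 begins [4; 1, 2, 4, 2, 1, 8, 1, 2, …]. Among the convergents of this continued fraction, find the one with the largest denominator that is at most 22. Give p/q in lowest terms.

List convergents until the denominator exceeds the bound:
a_0 = 4: 4/1  (≤ bound)
a_1 = 1: 5/1  (≤ bound)
a_2 = 2: 14/3  (≤ bound)
a_3 = 4: 61/13  (≤ bound)
a_4 = 2: 136/29  (> 22, stop)

61/13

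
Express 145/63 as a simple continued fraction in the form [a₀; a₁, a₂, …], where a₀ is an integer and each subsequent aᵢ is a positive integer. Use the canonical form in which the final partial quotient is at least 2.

[2; 3, 3, 6]

⌊145/63⌋ = 2, remainder 19
⌊63/19⌋ = 3, remainder 6
⌊19/6⌋ = 3, remainder 1
⌊6/1⌋ = 6, remainder 0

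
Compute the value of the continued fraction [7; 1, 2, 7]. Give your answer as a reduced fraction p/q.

169/22

Start with 7.
2 + 1/(7/1) = 2 + 1/7 = 15/7
1 + 1/(15/7) = 1 + 7/15 = 22/15
7 + 1/(22/15) = 7 + 15/22 = 169/22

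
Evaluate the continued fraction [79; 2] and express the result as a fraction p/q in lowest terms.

a_0 = 79: 79/1
a_1 = 2: 159/2

159/2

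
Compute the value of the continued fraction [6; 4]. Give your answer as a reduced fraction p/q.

25/4

Start with 4.
6 + 1/(4/1) = 6 + 1/4 = 25/4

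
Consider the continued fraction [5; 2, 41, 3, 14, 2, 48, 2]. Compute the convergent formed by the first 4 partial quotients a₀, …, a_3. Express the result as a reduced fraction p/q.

1379/251

Build up convergents one term at a time:
a_0 = 5: 5/1
a_1 = 2: 11/2
a_2 = 41: 456/83
a_3 = 3: 1379/251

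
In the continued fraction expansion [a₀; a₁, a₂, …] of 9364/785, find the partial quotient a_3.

⌊9364/785⌋ = 11, remainder 729
⌊785/729⌋ = 1, remainder 56
⌊729/56⌋ = 13, remainder 1
⌊56/1⌋ = 56, remainder 0

56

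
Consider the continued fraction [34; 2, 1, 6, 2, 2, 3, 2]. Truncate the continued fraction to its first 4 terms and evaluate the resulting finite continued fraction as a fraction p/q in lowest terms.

687/20

Build up convergents one term at a time:
a_0 = 34: 34/1
a_1 = 2: 69/2
a_2 = 1: 103/3
a_3 = 6: 687/20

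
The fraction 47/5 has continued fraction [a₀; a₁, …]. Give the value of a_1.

2

47 ÷ 5 → quotient 9, remainder 2
5 ÷ 2 → quotient 2, remainder 1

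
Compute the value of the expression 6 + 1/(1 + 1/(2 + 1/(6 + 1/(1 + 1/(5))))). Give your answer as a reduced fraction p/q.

Build up convergents one term at a time:
a_0 = 6: 6/1
a_1 = 1: 7/1
a_2 = 2: 20/3
a_3 = 6: 127/19
a_4 = 1: 147/22
a_5 = 5: 862/129

862/129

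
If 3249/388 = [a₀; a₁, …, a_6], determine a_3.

3249 ÷ 388 → quotient 8, remainder 145
388 ÷ 145 → quotient 2, remainder 98
145 ÷ 98 → quotient 1, remainder 47
98 ÷ 47 → quotient 2, remainder 4

2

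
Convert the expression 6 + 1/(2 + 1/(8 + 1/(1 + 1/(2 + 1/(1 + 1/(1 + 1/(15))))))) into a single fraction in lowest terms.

Compute successive convergents:
a_0 = 6: 6/1
a_1 = 2: 13/2
a_2 = 8: 110/17
a_3 = 1: 123/19
a_4 = 2: 356/55
a_5 = 1: 479/74
a_6 = 1: 835/129
a_7 = 15: 13004/2009

13004/2009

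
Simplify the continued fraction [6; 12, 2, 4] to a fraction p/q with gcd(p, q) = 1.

681/112

Build up convergents one term at a time:
a_0 = 6: 6/1
a_1 = 12: 73/12
a_2 = 2: 152/25
a_3 = 4: 681/112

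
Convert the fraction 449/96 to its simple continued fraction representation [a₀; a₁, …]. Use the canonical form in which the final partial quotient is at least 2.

Run the Euclidean algorithm, recording each quotient:
449 ÷ 96 → quotient 4, remainder 65
96 ÷ 65 → quotient 1, remainder 31
65 ÷ 31 → quotient 2, remainder 3
31 ÷ 3 → quotient 10, remainder 1
3 ÷ 1 → quotient 3, remainder 0

[4; 1, 2, 10, 3]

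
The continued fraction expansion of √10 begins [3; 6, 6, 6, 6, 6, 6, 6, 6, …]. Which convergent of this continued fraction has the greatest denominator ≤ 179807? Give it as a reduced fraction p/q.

a_0 = 3: 3/1  (≤ bound)
a_1 = 6: 19/6  (≤ bound)
a_2 = 6: 117/37  (≤ bound)
a_3 = 6: 721/228  (≤ bound)
a_4 = 6: 4443/1405  (≤ bound)
a_5 = 6: 27379/8658  (≤ bound)
a_6 = 6: 168717/53353  (≤ bound)
a_7 = 6: 1039681/328776  (> 179807, stop)

168717/53353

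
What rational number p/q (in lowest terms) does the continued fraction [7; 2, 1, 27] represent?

609/83

Work from the innermost term outward:
Start with 27.
1 + 1/(27/1) = 1 + 1/27 = 28/27
2 + 1/(28/27) = 2 + 27/28 = 83/28
7 + 1/(83/28) = 7 + 28/83 = 609/83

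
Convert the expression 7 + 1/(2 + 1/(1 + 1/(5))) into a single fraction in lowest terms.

Work from the innermost term outward:
Start with 5.
1 + 1/(5/1) = 1 + 1/5 = 6/5
2 + 1/(6/5) = 2 + 5/6 = 17/6
7 + 1/(17/6) = 7 + 6/17 = 125/17

125/17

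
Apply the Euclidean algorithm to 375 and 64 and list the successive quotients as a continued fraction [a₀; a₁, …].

Run the Euclidean algorithm, recording each quotient:
375 ÷ 64 → quotient 5, remainder 55
64 ÷ 55 → quotient 1, remainder 9
55 ÷ 9 → quotient 6, remainder 1
9 ÷ 1 → quotient 9, remainder 0

[5; 1, 6, 9]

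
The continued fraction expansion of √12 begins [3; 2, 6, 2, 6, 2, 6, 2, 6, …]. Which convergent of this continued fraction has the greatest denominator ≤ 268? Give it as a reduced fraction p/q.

627/181

a_0 = 3: 3/1  (≤ bound)
a_1 = 2: 7/2  (≤ bound)
a_2 = 6: 45/13  (≤ bound)
a_3 = 2: 97/28  (≤ bound)
a_4 = 6: 627/181  (≤ bound)
a_5 = 2: 1351/390  (> 268, stop)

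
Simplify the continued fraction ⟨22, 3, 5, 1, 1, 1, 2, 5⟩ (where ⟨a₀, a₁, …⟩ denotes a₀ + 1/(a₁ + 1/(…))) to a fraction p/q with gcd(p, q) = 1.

17160/769

Use the convergent recurrence hₖ = aₖ·hₖ₋₁ + hₖ₋₂ (and likewise for the denominators kₖ):
a_0 = 22: 22/1
a_1 = 3: 67/3
a_2 = 5: 357/16
a_3 = 1: 424/19
a_4 = 1: 781/35
a_5 = 1: 1205/54
a_6 = 2: 3191/143
a_7 = 5: 17160/769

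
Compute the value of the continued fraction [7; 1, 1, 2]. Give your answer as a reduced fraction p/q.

Build up convergents one term at a time:
a_0 = 7: 7/1
a_1 = 1: 8/1
a_2 = 1: 15/2
a_3 = 2: 38/5

38/5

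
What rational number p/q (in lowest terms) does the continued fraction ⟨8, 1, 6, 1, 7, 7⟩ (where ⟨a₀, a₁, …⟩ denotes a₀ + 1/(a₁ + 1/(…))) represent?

Work from the innermost term outward:
Start with 7.
7 + 1/(7/1) = 7 + 1/7 = 50/7
1 + 1/(50/7) = 1 + 7/50 = 57/50
6 + 1/(57/50) = 6 + 50/57 = 392/57
1 + 1/(392/57) = 1 + 57/392 = 449/392
8 + 1/(449/392) = 8 + 392/449 = 3984/449

3984/449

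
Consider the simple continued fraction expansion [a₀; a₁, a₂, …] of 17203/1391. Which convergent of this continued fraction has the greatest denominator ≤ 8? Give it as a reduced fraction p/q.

List convergents until the denominator exceeds the bound:
a_0 = 12: 12/1  (≤ bound)
a_1 = 2: 25/2  (≤ bound)
a_2 = 1: 37/3  (≤ bound)
a_3 = 2: 99/8  (≤ bound)
a_4 = 1: 136/11  (> 8, stop)

99/8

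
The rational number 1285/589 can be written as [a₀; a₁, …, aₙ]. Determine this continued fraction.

[2; 5, 1, 1, 53]

Apply division with remainder until the remainder is 0:
1285 ÷ 589 → quotient 2, remainder 107
589 ÷ 107 → quotient 5, remainder 54
107 ÷ 54 → quotient 1, remainder 53
54 ÷ 53 → quotient 1, remainder 1
53 ÷ 1 → quotient 53, remainder 0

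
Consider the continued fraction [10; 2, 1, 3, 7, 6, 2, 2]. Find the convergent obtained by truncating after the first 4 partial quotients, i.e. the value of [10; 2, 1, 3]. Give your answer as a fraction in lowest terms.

Compute successive convergents:
a_0 = 10: 10/1
a_1 = 2: 21/2
a_2 = 1: 31/3
a_3 = 3: 114/11

114/11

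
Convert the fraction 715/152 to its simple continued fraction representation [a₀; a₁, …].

Run the Euclidean algorithm, recording each quotient:
715 = 4·152 + 107, so a_0 = 4
152 = 1·107 + 45, so a_1 = 1
107 = 2·45 + 17, so a_2 = 2
45 = 2·17 + 11, so a_3 = 2
17 = 1·11 + 6, so a_4 = 1
11 = 1·6 + 5, so a_5 = 1
6 = 1·5 + 1, so a_6 = 1
5 = 5·1 + 0, so a_7 = 5

[4; 1, 2, 2, 1, 1, 1, 5]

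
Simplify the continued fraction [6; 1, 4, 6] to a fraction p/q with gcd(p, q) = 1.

211/31

Build up convergents one term at a time:
a_0 = 6: 6/1
a_1 = 1: 7/1
a_2 = 4: 34/5
a_3 = 6: 211/31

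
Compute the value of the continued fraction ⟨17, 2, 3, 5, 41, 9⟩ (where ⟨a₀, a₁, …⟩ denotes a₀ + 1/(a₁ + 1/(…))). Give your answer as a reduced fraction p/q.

Build up convergents one term at a time:
a_0 = 17: 17/1
a_1 = 2: 35/2
a_2 = 3: 122/7
a_3 = 5: 645/37
a_4 = 41: 26567/1524
a_5 = 9: 239748/13753

239748/13753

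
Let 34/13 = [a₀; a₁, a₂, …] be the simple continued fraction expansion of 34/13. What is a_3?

Run the Euclidean algorithm, recording each quotient:
34 ÷ 13 → quotient 2, remainder 8
13 ÷ 8 → quotient 1, remainder 5
8 ÷ 5 → quotient 1, remainder 3
5 ÷ 3 → quotient 1, remainder 2

1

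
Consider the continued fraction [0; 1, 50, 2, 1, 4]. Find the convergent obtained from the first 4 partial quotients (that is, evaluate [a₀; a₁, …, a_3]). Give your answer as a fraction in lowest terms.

101/103

Work from the innermost term outward:
Start with 2.
50 + 1/(2/1) = 50 + 1/2 = 101/2
1 + 1/(101/2) = 1 + 2/101 = 103/101
0 + 1/(103/101) = 0 + 101/103 = 101/103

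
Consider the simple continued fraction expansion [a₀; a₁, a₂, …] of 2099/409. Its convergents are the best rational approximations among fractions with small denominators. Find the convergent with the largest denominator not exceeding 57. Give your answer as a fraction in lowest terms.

a_0 = 5: 5/1  (≤ bound)
a_1 = 7: 36/7  (≤ bound)
a_2 = 1: 41/8  (≤ bound)
a_3 = 1: 77/15  (≤ bound)
a_4 = 2: 195/38  (≤ bound)
a_5 = 1: 272/53  (≤ bound)
a_6 = 7: 2099/409  (> 57, stop)

272/53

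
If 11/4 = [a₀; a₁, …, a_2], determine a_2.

3

11 = 2·4 + 3, so a_0 = 2
4 = 1·3 + 1, so a_1 = 1
3 = 3·1 + 0, so a_2 = 3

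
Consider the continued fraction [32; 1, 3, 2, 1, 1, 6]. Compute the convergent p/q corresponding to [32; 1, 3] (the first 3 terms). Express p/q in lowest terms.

Collapse the nested fraction from the inside out:
Start with 3.
1 + 1/(3/1) = 1 + 1/3 = 4/3
32 + 1/(4/3) = 32 + 3/4 = 131/4

131/4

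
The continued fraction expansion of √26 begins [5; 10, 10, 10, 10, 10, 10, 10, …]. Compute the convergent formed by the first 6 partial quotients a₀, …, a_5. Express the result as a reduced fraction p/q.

Collapse the nested fraction from the inside out:
Start with 10.
10 + 1/(10/1) = 10 + 1/10 = 101/10
10 + 1/(101/10) = 10 + 10/101 = 1020/101
10 + 1/(1020/101) = 10 + 101/1020 = 10301/1020
10 + 1/(10301/1020) = 10 + 1020/10301 = 104030/10301
5 + 1/(104030/10301) = 5 + 10301/104030 = 530451/104030

530451/104030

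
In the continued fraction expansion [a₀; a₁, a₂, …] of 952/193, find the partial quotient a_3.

1

⌊952/193⌋ = 4, remainder 180
⌊193/180⌋ = 1, remainder 13
⌊180/13⌋ = 13, remainder 11
⌊13/11⌋ = 1, remainder 2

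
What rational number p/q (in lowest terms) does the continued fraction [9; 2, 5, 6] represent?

643/68

a_0 = 9: 9/1
a_1 = 2: 19/2
a_2 = 5: 104/11
a_3 = 6: 643/68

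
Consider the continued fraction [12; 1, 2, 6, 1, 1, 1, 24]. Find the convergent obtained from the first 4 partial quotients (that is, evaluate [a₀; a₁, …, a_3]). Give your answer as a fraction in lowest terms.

241/19

a_0 = 12: 12/1
a_1 = 1: 13/1
a_2 = 2: 38/3
a_3 = 6: 241/19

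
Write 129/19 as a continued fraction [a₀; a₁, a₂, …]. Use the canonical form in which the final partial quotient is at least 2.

129 ÷ 19 → quotient 6, remainder 15
19 ÷ 15 → quotient 1, remainder 4
15 ÷ 4 → quotient 3, remainder 3
4 ÷ 3 → quotient 1, remainder 1
3 ÷ 1 → quotient 3, remainder 0

[6; 1, 3, 1, 3]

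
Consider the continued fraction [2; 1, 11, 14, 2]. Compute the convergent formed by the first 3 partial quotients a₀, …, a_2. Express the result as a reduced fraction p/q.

35/12

Use the convergent recurrence hₖ = aₖ·hₖ₋₁ + hₖ₋₂ (and likewise for the denominators kₖ):
a_0 = 2: 2/1
a_1 = 1: 3/1
a_2 = 11: 35/12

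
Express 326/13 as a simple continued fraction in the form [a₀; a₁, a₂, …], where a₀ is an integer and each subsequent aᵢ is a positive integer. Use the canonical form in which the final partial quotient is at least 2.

326 ÷ 13 → quotient 25, remainder 1
13 ÷ 1 → quotient 13, remainder 0

[25; 13]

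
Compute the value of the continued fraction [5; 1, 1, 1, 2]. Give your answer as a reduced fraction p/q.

45/8

a_0 = 5: 5/1
a_1 = 1: 6/1
a_2 = 1: 11/2
a_3 = 1: 17/3
a_4 = 2: 45/8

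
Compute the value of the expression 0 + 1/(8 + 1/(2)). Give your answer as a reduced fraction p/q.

2/17

a_0 = 0: 0/1
a_1 = 8: 1/8
a_2 = 2: 2/17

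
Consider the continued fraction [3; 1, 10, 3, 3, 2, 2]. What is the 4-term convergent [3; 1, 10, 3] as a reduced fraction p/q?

133/34

Build up convergents one term at a time:
a_0 = 3: 3/1
a_1 = 1: 4/1
a_2 = 10: 43/11
a_3 = 3: 133/34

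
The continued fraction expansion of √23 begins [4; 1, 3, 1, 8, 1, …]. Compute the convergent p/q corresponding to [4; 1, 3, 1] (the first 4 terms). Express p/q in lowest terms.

Start with 1.
3 + 1/(1/1) = 3 + 1/1 = 4/1
1 + 1/(4/1) = 1 + 1/4 = 5/4
4 + 1/(5/4) = 4 + 4/5 = 24/5

24/5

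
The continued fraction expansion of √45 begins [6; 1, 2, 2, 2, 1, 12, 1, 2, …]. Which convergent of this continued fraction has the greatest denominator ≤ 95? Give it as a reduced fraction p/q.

161/24

a_0 = 6: 6/1  (≤ bound)
a_1 = 1: 7/1  (≤ bound)
a_2 = 2: 20/3  (≤ bound)
a_3 = 2: 47/7  (≤ bound)
a_4 = 2: 114/17  (≤ bound)
a_5 = 1: 161/24  (≤ bound)
a_6 = 12: 2046/305  (> 95, stop)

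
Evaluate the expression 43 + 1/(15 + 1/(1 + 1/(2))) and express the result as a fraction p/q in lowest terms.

Compute successive convergents:
a_0 = 43: 43/1
a_1 = 15: 646/15
a_2 = 1: 689/16
a_3 = 2: 2024/47

2024/47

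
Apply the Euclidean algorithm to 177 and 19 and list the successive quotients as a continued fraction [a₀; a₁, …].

[9; 3, 6]

Run the Euclidean algorithm, recording each quotient:
⌊177/19⌋ = 9, remainder 6
⌊19/6⌋ = 3, remainder 1
⌊6/1⌋ = 6, remainder 0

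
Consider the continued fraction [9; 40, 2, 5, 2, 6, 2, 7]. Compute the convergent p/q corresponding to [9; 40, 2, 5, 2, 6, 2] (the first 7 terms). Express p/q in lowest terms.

121951/13513

Use the convergent recurrence hₖ = aₖ·hₖ₋₁ + hₖ₋₂ (and likewise for the denominators kₖ):
a_0 = 9: 9/1
a_1 = 40: 361/40
a_2 = 2: 731/81
a_3 = 5: 4016/445
a_4 = 2: 8763/971
a_5 = 6: 56594/6271
a_6 = 2: 121951/13513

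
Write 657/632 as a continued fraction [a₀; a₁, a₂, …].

Apply division with remainder until the remainder is 0:
657 = 1·632 + 25, so a_0 = 1
632 = 25·25 + 7, so a_1 = 25
25 = 3·7 + 4, so a_2 = 3
7 = 1·4 + 3, so a_3 = 1
4 = 1·3 + 1, so a_4 = 1
3 = 3·1 + 0, so a_5 = 3

[1; 25, 3, 1, 1, 3]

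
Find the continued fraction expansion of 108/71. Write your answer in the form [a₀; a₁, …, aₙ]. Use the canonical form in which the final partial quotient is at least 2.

Run the Euclidean algorithm, recording each quotient:
108 ÷ 71 → quotient 1, remainder 37
71 ÷ 37 → quotient 1, remainder 34
37 ÷ 34 → quotient 1, remainder 3
34 ÷ 3 → quotient 11, remainder 1
3 ÷ 1 → quotient 3, remainder 0

[1; 1, 1, 11, 3]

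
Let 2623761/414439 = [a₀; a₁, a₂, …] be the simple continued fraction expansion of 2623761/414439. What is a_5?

3

2623761 = 6·414439 + 137127, so a_0 = 6
414439 = 3·137127 + 3058, so a_1 = 3
137127 = 44·3058 + 2575, so a_2 = 44
3058 = 1·2575 + 483, so a_3 = 1
2575 = 5·483 + 160, so a_4 = 5
483 = 3·160 + 3, so a_5 = 3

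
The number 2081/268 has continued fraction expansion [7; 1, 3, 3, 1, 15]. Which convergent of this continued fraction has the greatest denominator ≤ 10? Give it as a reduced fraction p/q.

31/4

a_0 = 7: 7/1  (≤ bound)
a_1 = 1: 8/1  (≤ bound)
a_2 = 3: 31/4  (≤ bound)
a_3 = 3: 101/13  (> 10, stop)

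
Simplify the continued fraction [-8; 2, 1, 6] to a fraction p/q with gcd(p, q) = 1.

-153/20

Start with 6.
1 + 1/(6/1) = 1 + 1/6 = 7/6
2 + 1/(7/6) = 2 + 6/7 = 20/7
-8 + 1/(20/7) = -8 + 7/20 = -153/20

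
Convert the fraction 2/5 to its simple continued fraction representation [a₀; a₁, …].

2 = 0·5 + 2, so a_0 = 0
5 = 2·2 + 1, so a_1 = 2
2 = 2·1 + 0, so a_2 = 2

[0; 2, 2]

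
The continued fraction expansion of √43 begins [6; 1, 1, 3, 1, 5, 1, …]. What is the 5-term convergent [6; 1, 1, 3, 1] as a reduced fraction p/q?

59/9

Compute successive convergents:
a_0 = 6: 6/1
a_1 = 1: 7/1
a_2 = 1: 13/2
a_3 = 3: 46/7
a_4 = 1: 59/9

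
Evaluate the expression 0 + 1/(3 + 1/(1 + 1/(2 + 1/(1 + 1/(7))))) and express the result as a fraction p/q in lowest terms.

31/116

Work from the innermost term outward:
Start with 7.
1 + 1/(7/1) = 1 + 1/7 = 8/7
2 + 1/(8/7) = 2 + 7/8 = 23/8
1 + 1/(23/8) = 1 + 8/23 = 31/23
3 + 1/(31/23) = 3 + 23/31 = 116/31
0 + 1/(116/31) = 0 + 31/116 = 31/116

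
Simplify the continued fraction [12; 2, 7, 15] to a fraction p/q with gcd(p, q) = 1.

a_0 = 12: 12/1
a_1 = 2: 25/2
a_2 = 7: 187/15
a_3 = 15: 2830/227

2830/227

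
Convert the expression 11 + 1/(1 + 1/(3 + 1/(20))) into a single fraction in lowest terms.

a_0 = 11: 11/1
a_1 = 1: 12/1
a_2 = 3: 47/4
a_3 = 20: 952/81

952/81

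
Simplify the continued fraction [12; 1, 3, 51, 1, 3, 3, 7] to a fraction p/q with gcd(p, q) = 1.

252053/19767

a_0 = 12: 12/1
a_1 = 1: 13/1
a_2 = 3: 51/4
a_3 = 51: 2614/205
a_4 = 1: 2665/209
a_5 = 3: 10609/832
a_6 = 3: 34492/2705
a_7 = 7: 252053/19767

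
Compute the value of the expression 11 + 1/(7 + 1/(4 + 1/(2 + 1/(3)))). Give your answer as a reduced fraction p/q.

2495/224

Start with 3.
2 + 1/(3/1) = 2 + 1/3 = 7/3
4 + 1/(7/3) = 4 + 3/7 = 31/7
7 + 1/(31/7) = 7 + 7/31 = 224/31
11 + 1/(224/31) = 11 + 31/224 = 2495/224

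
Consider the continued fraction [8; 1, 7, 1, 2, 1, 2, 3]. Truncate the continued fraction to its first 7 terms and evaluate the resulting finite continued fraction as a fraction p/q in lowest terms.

853/96

Start with 2.
1 + 1/(2/1) = 1 + 1/2 = 3/2
2 + 1/(3/2) = 2 + 2/3 = 8/3
1 + 1/(8/3) = 1 + 3/8 = 11/8
7 + 1/(11/8) = 7 + 8/11 = 85/11
1 + 1/(85/11) = 1 + 11/85 = 96/85
8 + 1/(96/85) = 8 + 85/96 = 853/96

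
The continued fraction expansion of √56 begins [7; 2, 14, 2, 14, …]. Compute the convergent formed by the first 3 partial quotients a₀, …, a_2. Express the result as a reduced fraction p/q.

217/29

Collapse the nested fraction from the inside out:
Start with 14.
2 + 1/(14/1) = 2 + 1/14 = 29/14
7 + 1/(29/14) = 7 + 14/29 = 217/29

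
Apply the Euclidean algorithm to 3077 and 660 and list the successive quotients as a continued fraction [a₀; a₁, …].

[4; 1, 1, 1, 23, 1, 3, 2]

3077 = 4·660 + 437, so a_0 = 4
660 = 1·437 + 223, so a_1 = 1
437 = 1·223 + 214, so a_2 = 1
223 = 1·214 + 9, so a_3 = 1
214 = 23·9 + 7, so a_4 = 23
9 = 1·7 + 2, so a_5 = 1
7 = 3·2 + 1, so a_6 = 3
2 = 2·1 + 0, so a_7 = 2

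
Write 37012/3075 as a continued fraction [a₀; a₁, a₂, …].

[12; 27, 2, 5, 10]

37012 = 12·3075 + 112, so a_0 = 12
3075 = 27·112 + 51, so a_1 = 27
112 = 2·51 + 10, so a_2 = 2
51 = 5·10 + 1, so a_3 = 5
10 = 10·1 + 0, so a_4 = 10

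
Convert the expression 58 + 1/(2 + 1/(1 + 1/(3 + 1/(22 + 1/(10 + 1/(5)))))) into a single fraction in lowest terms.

a_0 = 58: 58/1
a_1 = 2: 117/2
a_2 = 1: 175/3
a_3 = 3: 642/11
a_4 = 22: 14299/245
a_5 = 10: 143632/2461
a_6 = 5: 732459/12550

732459/12550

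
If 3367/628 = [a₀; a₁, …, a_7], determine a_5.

Run the Euclidean algorithm, recording each quotient:
⌊3367/628⌋ = 5, remainder 227
⌊628/227⌋ = 2, remainder 174
⌊227/174⌋ = 1, remainder 53
⌊174/53⌋ = 3, remainder 15
⌊53/15⌋ = 3, remainder 8
⌊15/8⌋ = 1, remainder 7

1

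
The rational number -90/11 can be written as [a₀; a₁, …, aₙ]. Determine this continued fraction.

[-9; 1, 4, 2]

Apply division with remainder until the remainder is 0:
-90 ÷ 11 → quotient -9, remainder 9
11 ÷ 9 → quotient 1, remainder 2
9 ÷ 2 → quotient 4, remainder 1
2 ÷ 1 → quotient 2, remainder 0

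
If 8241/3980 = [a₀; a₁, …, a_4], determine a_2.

6

8241 = 2·3980 + 281, so a_0 = 2
3980 = 14·281 + 46, so a_1 = 14
281 = 6·46 + 5, so a_2 = 6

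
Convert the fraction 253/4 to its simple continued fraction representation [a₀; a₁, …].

[63; 4]

⌊253/4⌋ = 63, remainder 1
⌊4/1⌋ = 4, remainder 0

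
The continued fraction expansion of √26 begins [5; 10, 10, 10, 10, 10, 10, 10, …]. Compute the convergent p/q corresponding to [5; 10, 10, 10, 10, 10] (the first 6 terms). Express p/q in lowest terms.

530451/104030

Start with 10.
10 + 1/(10/1) = 10 + 1/10 = 101/10
10 + 1/(101/10) = 10 + 10/101 = 1020/101
10 + 1/(1020/101) = 10 + 101/1020 = 10301/1020
10 + 1/(10301/1020) = 10 + 1020/10301 = 104030/10301
5 + 1/(104030/10301) = 5 + 10301/104030 = 530451/104030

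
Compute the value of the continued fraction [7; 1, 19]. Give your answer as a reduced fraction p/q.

Starting at the tail and folding back:
Start with 19.
1 + 1/(19/1) = 1 + 1/19 = 20/19
7 + 1/(20/19) = 7 + 19/20 = 159/20

159/20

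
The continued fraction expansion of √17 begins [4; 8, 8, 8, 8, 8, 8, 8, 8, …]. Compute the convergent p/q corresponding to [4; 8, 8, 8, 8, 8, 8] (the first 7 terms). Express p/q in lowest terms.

1166876/283009

a_0 = 4: 4/1
a_1 = 8: 33/8
a_2 = 8: 268/65
a_3 = 8: 2177/528
a_4 = 8: 17684/4289
a_5 = 8: 143649/34840
a_6 = 8: 1166876/283009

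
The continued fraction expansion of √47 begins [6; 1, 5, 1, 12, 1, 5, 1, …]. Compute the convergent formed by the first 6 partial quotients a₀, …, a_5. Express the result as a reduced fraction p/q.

665/97

a_0 = 6: 6/1
a_1 = 1: 7/1
a_2 = 5: 41/6
a_3 = 1: 48/7
a_4 = 12: 617/90
a_5 = 1: 665/97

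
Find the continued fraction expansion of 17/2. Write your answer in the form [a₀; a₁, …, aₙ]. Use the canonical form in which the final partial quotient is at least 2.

[8; 2]

⌊17/2⌋ = 8, remainder 1
⌊2/1⌋ = 2, remainder 0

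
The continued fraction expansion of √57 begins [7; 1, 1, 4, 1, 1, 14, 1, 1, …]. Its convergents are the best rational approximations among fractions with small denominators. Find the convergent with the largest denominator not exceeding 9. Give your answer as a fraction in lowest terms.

68/9

a_0 = 7: 7/1  (≤ bound)
a_1 = 1: 8/1  (≤ bound)
a_2 = 1: 15/2  (≤ bound)
a_3 = 4: 68/9  (≤ bound)
a_4 = 1: 83/11  (> 9, stop)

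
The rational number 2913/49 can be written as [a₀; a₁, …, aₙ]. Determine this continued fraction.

⌊2913/49⌋ = 59, remainder 22
⌊49/22⌋ = 2, remainder 5
⌊22/5⌋ = 4, remainder 2
⌊5/2⌋ = 2, remainder 1
⌊2/1⌋ = 2, remainder 0

[59; 2, 4, 2, 2]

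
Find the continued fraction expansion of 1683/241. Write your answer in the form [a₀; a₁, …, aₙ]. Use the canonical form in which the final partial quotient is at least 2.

[6; 1, 59, 4]

Run the Euclidean algorithm, recording each quotient:
1683 ÷ 241 → quotient 6, remainder 237
241 ÷ 237 → quotient 1, remainder 4
237 ÷ 4 → quotient 59, remainder 1
4 ÷ 1 → quotient 4, remainder 0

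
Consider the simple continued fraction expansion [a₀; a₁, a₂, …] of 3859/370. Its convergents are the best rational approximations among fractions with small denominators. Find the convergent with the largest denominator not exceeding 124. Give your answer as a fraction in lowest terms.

a_0 = 10: 10/1  (≤ bound)
a_1 = 2: 21/2  (≤ bound)
a_2 = 3: 73/7  (≤ bound)
a_3 = 17: 1262/121  (≤ bound)
a_4 = 3: 3859/370  (> 124, stop)

1262/121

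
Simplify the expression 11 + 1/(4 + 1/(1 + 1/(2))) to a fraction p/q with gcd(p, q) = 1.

157/14

a_0 = 11: 11/1
a_1 = 4: 45/4
a_2 = 1: 56/5
a_3 = 2: 157/14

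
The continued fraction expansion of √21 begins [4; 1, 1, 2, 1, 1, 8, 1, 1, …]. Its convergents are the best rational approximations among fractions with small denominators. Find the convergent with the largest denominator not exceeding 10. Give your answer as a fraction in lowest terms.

a_0 = 4: 4/1  (≤ bound)
a_1 = 1: 5/1  (≤ bound)
a_2 = 1: 9/2  (≤ bound)
a_3 = 2: 23/5  (≤ bound)
a_4 = 1: 32/7  (≤ bound)
a_5 = 1: 55/12  (> 10, stop)

32/7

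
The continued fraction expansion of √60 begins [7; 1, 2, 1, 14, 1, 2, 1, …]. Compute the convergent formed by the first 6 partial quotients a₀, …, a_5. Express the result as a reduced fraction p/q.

Start with 1.
14 + 1/(1/1) = 14 + 1/1 = 15/1
1 + 1/(15/1) = 1 + 1/15 = 16/15
2 + 1/(16/15) = 2 + 15/16 = 47/16
1 + 1/(47/16) = 1 + 16/47 = 63/47
7 + 1/(63/47) = 7 + 47/63 = 488/63

488/63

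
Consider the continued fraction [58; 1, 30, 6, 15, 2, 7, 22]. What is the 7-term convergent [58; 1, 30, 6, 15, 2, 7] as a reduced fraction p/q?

2585684/43849

Start with 7.
2 + 1/(7/1) = 2 + 1/7 = 15/7
15 + 1/(15/7) = 15 + 7/15 = 232/15
6 + 1/(232/15) = 6 + 15/232 = 1407/232
30 + 1/(1407/232) = 30 + 232/1407 = 42442/1407
1 + 1/(42442/1407) = 1 + 1407/42442 = 43849/42442
58 + 1/(43849/42442) = 58 + 42442/43849 = 2585684/43849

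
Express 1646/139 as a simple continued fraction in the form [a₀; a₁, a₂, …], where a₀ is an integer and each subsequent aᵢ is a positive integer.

1646 = 11·139 + 117, so a_0 = 11
139 = 1·117 + 22, so a_1 = 1
117 = 5·22 + 7, so a_2 = 5
22 = 3·7 + 1, so a_3 = 3
7 = 7·1 + 0, so a_4 = 7

[11; 1, 5, 3, 7]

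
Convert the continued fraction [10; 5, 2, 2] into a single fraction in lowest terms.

Collapse the nested fraction from the inside out:
Start with 2.
2 + 1/(2/1) = 2 + 1/2 = 5/2
5 + 1/(5/2) = 5 + 2/5 = 27/5
10 + 1/(27/5) = 10 + 5/27 = 275/27

275/27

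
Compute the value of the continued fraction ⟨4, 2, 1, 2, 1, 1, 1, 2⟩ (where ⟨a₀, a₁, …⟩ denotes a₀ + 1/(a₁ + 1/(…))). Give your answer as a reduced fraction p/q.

Collapse the nested fraction from the inside out:
Start with 2.
1 + 1/(2/1) = 1 + 1/2 = 3/2
1 + 1/(3/2) = 1 + 2/3 = 5/3
1 + 1/(5/3) = 1 + 3/5 = 8/5
2 + 1/(8/5) = 2 + 5/8 = 21/8
1 + 1/(21/8) = 1 + 8/21 = 29/21
2 + 1/(29/21) = 2 + 21/29 = 79/29
4 + 1/(79/29) = 4 + 29/79 = 345/79

345/79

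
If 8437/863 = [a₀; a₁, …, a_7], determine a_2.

3

8437 = 9·863 + 670, so a_0 = 9
863 = 1·670 + 193, so a_1 = 1
670 = 3·193 + 91, so a_2 = 3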